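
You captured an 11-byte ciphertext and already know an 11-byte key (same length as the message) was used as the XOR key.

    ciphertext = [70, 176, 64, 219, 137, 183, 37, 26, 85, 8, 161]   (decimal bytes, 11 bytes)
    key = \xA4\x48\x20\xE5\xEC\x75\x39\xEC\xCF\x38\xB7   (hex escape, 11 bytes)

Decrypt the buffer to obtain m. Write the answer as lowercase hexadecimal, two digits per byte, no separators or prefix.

e2f8603e65c21cf69a3016

46 ⊕ a4 = e2
b0 ⊕ 48 = f8
40 ⊕ 20 = 60
db ⊕ e5 = 3e
89 ⊕ ec = 65
b7 ⊕ 75 = c2
25 ⊕ 39 = 1c
1a ⊕ ec = f6
55 ⊕ cf = 9a
08 ⊕ 38 = 30
a1 ⊕ b7 = 16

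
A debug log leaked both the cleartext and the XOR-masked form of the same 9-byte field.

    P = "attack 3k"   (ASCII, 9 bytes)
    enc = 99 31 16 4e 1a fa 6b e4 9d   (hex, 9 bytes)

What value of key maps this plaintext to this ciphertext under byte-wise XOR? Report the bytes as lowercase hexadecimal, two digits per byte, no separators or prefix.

f845622f79914bd7f6

Since enc = P ⊕ key, XORing both sides with P gives key = P ⊕ enc.
61 XOR 99 = f8
74 XOR 31 = 45
74 XOR 16 = 62
61 XOR 4e = 2f
63 XOR 1a = 79
6b XOR fa = 91
20 XOR 6b = 4b
33 XOR e4 = d7
6b XOR 9d = f6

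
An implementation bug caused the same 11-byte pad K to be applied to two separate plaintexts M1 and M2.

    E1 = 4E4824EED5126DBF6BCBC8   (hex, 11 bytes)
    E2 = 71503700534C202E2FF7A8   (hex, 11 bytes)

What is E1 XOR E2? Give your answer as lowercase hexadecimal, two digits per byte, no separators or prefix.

E1 ⊕ E2 = (M1 ⊕ K) ⊕ (M2 ⊕ K) = M1 ⊕ M2 — the shared key cancels under XOR.
byte 0: 4e ^ 71 = 3f
byte 1: 48 ^ 50 = 18
byte 2: 24 ^ 37 = 13
byte 3: ee ^ 00 = ee
byte 4: d5 ^ 53 = 86
byte 5: 12 ^ 4c = 5e
byte 6: 6d ^ 20 = 4d
byte 7: bf ^ 2e = 91
byte 8: 6b ^ 2f = 44
byte 9: cb ^ f7 = 3c
byte 10: c8 ^ a8 = 60

3f1813ee865e4d91443c60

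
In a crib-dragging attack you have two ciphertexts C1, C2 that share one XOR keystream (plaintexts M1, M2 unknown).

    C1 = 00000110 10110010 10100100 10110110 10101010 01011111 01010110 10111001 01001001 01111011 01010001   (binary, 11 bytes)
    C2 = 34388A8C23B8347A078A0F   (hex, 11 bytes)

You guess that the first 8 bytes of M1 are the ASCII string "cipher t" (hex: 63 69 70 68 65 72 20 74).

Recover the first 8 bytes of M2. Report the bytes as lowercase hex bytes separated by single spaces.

51 e3 5e 52 ec 95 42 b7

First, C1 ⊕ C2 = (M1 ⊕ K) ⊕ (M2 ⊕ K) = M1 ⊕ M2, so the key drops out. Then M2 = (M1 ⊕ M2) ⊕ M1 over the first 8 bytes.
byte 0: (06 ^ 34) ^ 63 = 32 ^ 63 = 51
byte 1: (b2 ^ 38) ^ 69 = 8a ^ 69 = e3
byte 2: (a4 ^ 8a) ^ 70 = 2e ^ 70 = 5e
byte 3: (b6 ^ 8c) ^ 68 = 3a ^ 68 = 52
byte 4: (aa ^ 23) ^ 65 = 89 ^ 65 = ec
byte 5: (5f ^ b8) ^ 72 = e7 ^ 72 = 95
byte 6: (56 ^ 34) ^ 20 = 62 ^ 20 = 42
byte 7: (b9 ^ 7a) ^ 74 = c3 ^ 74 = b7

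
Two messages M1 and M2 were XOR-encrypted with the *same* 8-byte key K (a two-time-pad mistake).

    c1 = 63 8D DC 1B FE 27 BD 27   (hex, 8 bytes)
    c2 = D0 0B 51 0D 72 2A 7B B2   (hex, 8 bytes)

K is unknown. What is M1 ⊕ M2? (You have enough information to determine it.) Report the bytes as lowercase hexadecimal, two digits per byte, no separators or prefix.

c1 ⊕ c2 = (M1 ⊕ K) ⊕ (M2 ⊕ K) = M1 ⊕ M2 — the shared key cancels under XOR.
63 XOR d0 = b3
8d XOR 0b = 86
dc XOR 51 = 8d
1b XOR 0d = 16
fe XOR 72 = 8c
27 XOR 2a = 0d
bd XOR 7b = c6
27 XOR b2 = 95

b3868d168c0dc695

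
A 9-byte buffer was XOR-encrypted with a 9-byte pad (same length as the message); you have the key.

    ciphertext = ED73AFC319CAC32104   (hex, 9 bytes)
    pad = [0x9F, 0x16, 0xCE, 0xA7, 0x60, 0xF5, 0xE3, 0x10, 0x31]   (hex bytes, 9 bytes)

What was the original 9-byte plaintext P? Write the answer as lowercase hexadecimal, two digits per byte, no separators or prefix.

byte 0: 237 xor 159 = 114
byte 1: 115 xor  22 = 101
byte 2: 175 xor 206 =  97
byte 3: 195 xor 167 = 100
byte 4:  25 xor  96 = 121
byte 5: 202 xor 245 =  63
byte 6: 195 xor 227 =  32
byte 7:  33 xor  16 =  49
byte 8:   4 xor  49 =  53

72656164793f203135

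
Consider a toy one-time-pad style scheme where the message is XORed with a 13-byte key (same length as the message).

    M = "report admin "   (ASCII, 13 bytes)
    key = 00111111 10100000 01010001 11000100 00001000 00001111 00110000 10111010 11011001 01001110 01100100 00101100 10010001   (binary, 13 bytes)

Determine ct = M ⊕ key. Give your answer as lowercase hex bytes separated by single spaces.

XOR is its own inverse, so applying the key byte-wise gives the result directly.
72 XOR 3f = 4d
65 XOR a0 = c5
70 XOR 51 = 21
6f XOR c4 = ab
72 XOR 08 = 7a
74 XOR 0f = 7b
20 XOR 30 = 10
61 XOR ba = db
64 XOR d9 = bd
6d XOR 4e = 23
69 XOR 64 = 0d
6e XOR 2c = 42
20 XOR 91 = b1

4d c5 21 ab 7a 7b 10 db bd 23 0d 42 b1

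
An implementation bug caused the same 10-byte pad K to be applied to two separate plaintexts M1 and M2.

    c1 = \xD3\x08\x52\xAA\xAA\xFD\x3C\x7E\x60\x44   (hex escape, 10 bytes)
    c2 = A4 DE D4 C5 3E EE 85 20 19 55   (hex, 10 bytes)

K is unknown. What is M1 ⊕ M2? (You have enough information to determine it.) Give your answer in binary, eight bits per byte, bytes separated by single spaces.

c1 ⊕ c2 = (M1 ⊕ K) ⊕ (M2 ⊕ K) = M1 ⊕ M2 — the shared key cancels under XOR.
byte 0: d3 xor a4 = 77
byte 1: 08 xor de = d6
byte 2: 52 xor d4 = 86
byte 3: aa xor c5 = 6f
byte 4: aa xor 3e = 94
byte 5: fd xor ee = 13
byte 6: 3c xor 85 = b9
byte 7: 7e xor 20 = 5e
byte 8: 60 xor 19 = 79
byte 9: 44 xor 55 = 11

01110111 11010110 10000110 01101111 10010100 00010011 10111001 01011110 01111001 00010001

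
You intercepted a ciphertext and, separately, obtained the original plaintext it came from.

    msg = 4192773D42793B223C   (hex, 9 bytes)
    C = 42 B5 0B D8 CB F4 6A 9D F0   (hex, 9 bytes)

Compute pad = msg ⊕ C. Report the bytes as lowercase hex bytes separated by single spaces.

Since C = msg ⊕ pad, XORing both sides with msg gives pad = msg ⊕ C.
41 XOR 42 = 03
92 XOR b5 = 27
77 XOR 0b = 7c
3d XOR d8 = e5
42 XOR cb = 89
79 XOR f4 = 8d
3b XOR 6a = 51
22 XOR 9d = bf
3c XOR f0 = cc

03 27 7c e5 89 8d 51 bf cc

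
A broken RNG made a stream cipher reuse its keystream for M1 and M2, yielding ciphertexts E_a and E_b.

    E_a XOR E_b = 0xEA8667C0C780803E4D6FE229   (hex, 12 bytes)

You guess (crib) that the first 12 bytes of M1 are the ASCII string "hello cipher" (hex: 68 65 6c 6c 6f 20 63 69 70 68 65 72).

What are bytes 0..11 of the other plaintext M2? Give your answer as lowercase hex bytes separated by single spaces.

Since E_a ⊕ E_b = M1 ⊕ M2, XORing with the guessed M1 bytes yields the corresponding M2 bytes: M2 = (E_a ⊕ E_b) ⊕ M1.
byte 0: ea XOR 68 = 82
byte 1: 86 XOR 65 = e3
byte 2: 67 XOR 6c = 0b
byte 3: c0 XOR 6c = ac
byte 4: c7 XOR 6f = a8
byte 5: 80 XOR 20 = a0
byte 6: 80 XOR 63 = e3
byte 7: 3e XOR 69 = 57
byte 8: 4d XOR 70 = 3d
byte 9: 6f XOR 68 = 07
byte 10: e2 XOR 65 = 87
byte 11: 29 XOR 72 = 5b

82 e3 0b ac a8 a0 e3 57 3d 07 87 5b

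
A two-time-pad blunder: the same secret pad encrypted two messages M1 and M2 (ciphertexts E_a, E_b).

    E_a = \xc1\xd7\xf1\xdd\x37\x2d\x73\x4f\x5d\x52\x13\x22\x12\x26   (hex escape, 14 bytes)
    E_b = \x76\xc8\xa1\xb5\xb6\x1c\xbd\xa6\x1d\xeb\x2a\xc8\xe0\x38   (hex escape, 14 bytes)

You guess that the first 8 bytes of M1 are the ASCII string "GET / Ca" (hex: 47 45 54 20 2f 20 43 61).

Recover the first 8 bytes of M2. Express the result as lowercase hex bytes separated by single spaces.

First, E_a ⊕ E_b = (M1 ⊕ K) ⊕ (M2 ⊕ K) = M1 ⊕ M2, so the key drops out. Then M2 = (M1 ⊕ M2) ⊕ M1 over the first 8 bytes.
byte 0: (c1 ^ 76) ^ 47 = b7 ^ 47 = f0
byte 1: (d7 ^ c8) ^ 45 = 1f ^ 45 = 5a
byte 2: (f1 ^ a1) ^ 54 = 50 ^ 54 = 04
byte 3: (dd ^ b5) ^ 20 = 68 ^ 20 = 48
byte 4: (37 ^ b6) ^ 2f = 81 ^ 2f = ae
byte 5: (2d ^ 1c) ^ 20 = 31 ^ 20 = 11
byte 6: (73 ^ bd) ^ 43 = ce ^ 43 = 8d
byte 7: (4f ^ a6) ^ 61 = e9 ^ 61 = 88

f0 5a 04 48 ae 11 8d 88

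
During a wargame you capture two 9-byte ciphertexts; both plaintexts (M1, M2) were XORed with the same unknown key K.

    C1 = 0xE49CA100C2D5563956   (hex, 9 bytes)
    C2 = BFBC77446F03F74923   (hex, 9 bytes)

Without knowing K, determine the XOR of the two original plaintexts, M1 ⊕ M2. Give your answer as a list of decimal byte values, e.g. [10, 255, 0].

[91, 32, 214, 68, 173, 214, 161, 112, 117]

C1 ⊕ C2 = (M1 ⊕ K) ⊕ (M2 ⊕ K) = M1 ⊕ M2 — the shared key cancels under XOR.
byte 0: e4 XOR bf = 5b
byte 1: 9c XOR bc = 20
byte 2: a1 XOR 77 = d6
byte 3: 00 XOR 44 = 44
byte 4: c2 XOR 6f = ad
byte 5: d5 XOR 03 = d6
byte 6: 56 XOR f7 = a1
byte 7: 39 XOR 49 = 70
byte 8: 56 XOR 23 = 75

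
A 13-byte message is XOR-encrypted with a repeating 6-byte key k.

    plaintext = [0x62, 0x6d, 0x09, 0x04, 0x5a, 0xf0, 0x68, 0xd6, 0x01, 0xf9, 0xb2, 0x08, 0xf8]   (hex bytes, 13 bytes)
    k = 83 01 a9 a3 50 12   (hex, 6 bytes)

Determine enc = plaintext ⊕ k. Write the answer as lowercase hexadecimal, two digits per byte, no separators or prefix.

e16ca0a70ae2ebd7a85ae21a7b

The 6-byte key repeats, so the effective keystream is 83 01 a9 a3 50 12 83 01 a9 a3 50 12 83.
byte 0: 62 XOR 83 = e1
byte 1: 6d XOR 01 = 6c
byte 2: 09 XOR a9 = a0
byte 3: 04 XOR a3 = a7
byte 4: 5a XOR 50 = 0a
byte 5: f0 XOR 12 = e2
byte 6: 68 XOR 83 = eb
byte 7: d6 XOR 01 = d7
byte 8: 01 XOR a9 = a8
byte 9: f9 XOR a3 = 5a
byte 10: b2 XOR 50 = e2
byte 11: 08 XOR 12 = 1a
byte 12: f8 XOR 83 = 7b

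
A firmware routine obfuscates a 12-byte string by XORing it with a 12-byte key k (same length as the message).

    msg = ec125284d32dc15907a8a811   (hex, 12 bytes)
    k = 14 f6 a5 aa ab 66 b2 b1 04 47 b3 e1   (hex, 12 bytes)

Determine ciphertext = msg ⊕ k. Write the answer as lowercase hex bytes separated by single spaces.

f8 e4 f7 2e 78 4b 73 e8 03 ef 1b f0

XOR is its own inverse, so applying the key byte-wise gives the result directly.
byte 0: ec ⊕ 14 = f8
byte 1: 12 ⊕ f6 = e4
byte 2: 52 ⊕ a5 = f7
byte 3: 84 ⊕ aa = 2e
byte 4: d3 ⊕ ab = 78
byte 5: 2d ⊕ 66 = 4b
byte 6: c1 ⊕ b2 = 73
byte 7: 59 ⊕ b1 = e8
byte 8: 07 ⊕ 04 = 03
byte 9: a8 ⊕ 47 = ef
byte 10: a8 ⊕ b3 = 1b
byte 11: 11 ⊕ e1 = f0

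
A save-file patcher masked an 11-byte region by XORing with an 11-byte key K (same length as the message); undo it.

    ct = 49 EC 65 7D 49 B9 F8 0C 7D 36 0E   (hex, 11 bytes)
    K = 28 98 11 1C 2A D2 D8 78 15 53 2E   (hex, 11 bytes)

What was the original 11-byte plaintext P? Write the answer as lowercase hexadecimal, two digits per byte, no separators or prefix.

byte 0: 49 ^ 28 = 61
byte 1: ec ^ 98 = 74
byte 2: 65 ^ 11 = 74
byte 3: 7d ^ 1c = 61
byte 4: 49 ^ 2a = 63
byte 5: b9 ^ d2 = 6b
byte 6: f8 ^ d8 = 20
byte 7: 0c ^ 78 = 74
byte 8: 7d ^ 15 = 68
byte 9: 36 ^ 53 = 65
byte 10: 0e ^ 2e = 20

61747461636b2074686520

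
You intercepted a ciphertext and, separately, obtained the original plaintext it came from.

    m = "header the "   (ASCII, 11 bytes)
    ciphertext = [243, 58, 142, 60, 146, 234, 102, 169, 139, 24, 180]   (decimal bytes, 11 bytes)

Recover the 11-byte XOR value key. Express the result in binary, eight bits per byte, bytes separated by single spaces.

10011011 01011111 11101111 01011000 11110111 10011000 01000110 11011101 11100011 01111101 10010100

Since ciphertext = m ⊕ key, XORing both sides with m gives key = m ⊕ ciphertext.
68 ⊕ f3 = 9b
65 ⊕ 3a = 5f
61 ⊕ 8e = ef
64 ⊕ 3c = 58
65 ⊕ 92 = f7
72 ⊕ ea = 98
20 ⊕ 66 = 46
74 ⊕ a9 = dd
68 ⊕ 8b = e3
65 ⊕ 18 = 7d
20 ⊕ b4 = 94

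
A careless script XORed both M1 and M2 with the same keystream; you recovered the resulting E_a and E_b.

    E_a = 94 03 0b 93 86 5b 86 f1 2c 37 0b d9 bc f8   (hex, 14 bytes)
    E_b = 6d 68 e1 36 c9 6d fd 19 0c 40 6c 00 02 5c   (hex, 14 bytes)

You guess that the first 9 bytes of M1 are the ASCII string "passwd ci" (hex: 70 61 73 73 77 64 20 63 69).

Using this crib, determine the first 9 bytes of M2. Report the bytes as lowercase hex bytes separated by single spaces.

89 0a 99 d6 38 52 5b 8b 49

First, E_a ⊕ E_b = (M1 ⊕ K) ⊕ (M2 ⊕ K) = M1 ⊕ M2, so the key drops out. Then M2 = (M1 ⊕ M2) ⊕ M1 over the first 9 bytes.
byte 0: (94 XOR 6d) XOR 70 = f9 XOR 70 = 89
byte 1: (03 XOR 68) XOR 61 = 6b XOR 61 = 0a
byte 2: (0b XOR e1) XOR 73 = ea XOR 73 = 99
byte 3: (93 XOR 36) XOR 73 = a5 XOR 73 = d6
byte 4: (86 XOR c9) XOR 77 = 4f XOR 77 = 38
byte 5: (5b XOR 6d) XOR 64 = 36 XOR 64 = 52
byte 6: (86 XOR fd) XOR 20 = 7b XOR 20 = 5b
byte 7: (f1 XOR 19) XOR 63 = e8 XOR 63 = 8b
byte 8: (2c XOR 0c) XOR 69 = 20 XOR 69 = 49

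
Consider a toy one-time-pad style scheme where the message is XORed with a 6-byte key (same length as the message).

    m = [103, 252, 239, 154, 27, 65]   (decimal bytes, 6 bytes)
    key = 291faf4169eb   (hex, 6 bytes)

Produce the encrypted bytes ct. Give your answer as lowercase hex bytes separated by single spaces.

4e e3 40 db 72 aa

01100111 XOR 00101001 = 01001110
11111100 XOR 00011111 = 11100011
11101111 XOR 10101111 = 01000000
10011010 XOR 01000001 = 11011011
00011011 XOR 01101001 = 01110010
01000001 XOR 11101011 = 10101010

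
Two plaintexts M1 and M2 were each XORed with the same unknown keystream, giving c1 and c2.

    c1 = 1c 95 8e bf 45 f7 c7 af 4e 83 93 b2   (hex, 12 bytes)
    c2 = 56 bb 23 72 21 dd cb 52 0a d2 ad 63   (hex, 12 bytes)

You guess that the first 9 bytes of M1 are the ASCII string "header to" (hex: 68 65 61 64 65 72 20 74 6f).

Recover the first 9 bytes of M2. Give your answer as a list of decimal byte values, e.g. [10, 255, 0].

First, c1 ⊕ c2 = (M1 ⊕ K) ⊕ (M2 ⊕ K) = M1 ⊕ M2, so the key drops out. Then M2 = (M1 ⊕ M2) ⊕ M1 over the first 9 bytes.
byte 0: (1c XOR 56) XOR 68 = 4a XOR 68 = 22
byte 1: (95 XOR bb) XOR 65 = 2e XOR 65 = 4b
byte 2: (8e XOR 23) XOR 61 = ad XOR 61 = cc
byte 3: (bf XOR 72) XOR 64 = cd XOR 64 = a9
byte 4: (45 XOR 21) XOR 65 = 64 XOR 65 = 01
byte 5: (f7 XOR dd) XOR 72 = 2a XOR 72 = 58
byte 6: (c7 XOR cb) XOR 20 = 0c XOR 20 = 2c
byte 7: (af XOR 52) XOR 74 = fd XOR 74 = 89
byte 8: (4e XOR 0a) XOR 6f = 44 XOR 6f = 2b

[34, 75, 204, 169, 1, 88, 44, 137, 43]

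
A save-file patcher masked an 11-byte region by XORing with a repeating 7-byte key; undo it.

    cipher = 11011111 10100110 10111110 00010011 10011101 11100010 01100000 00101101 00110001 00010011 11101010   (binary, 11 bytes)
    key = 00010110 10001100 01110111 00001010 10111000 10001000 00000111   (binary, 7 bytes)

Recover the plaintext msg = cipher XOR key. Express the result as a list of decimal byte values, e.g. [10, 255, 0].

The 7-byte key repeats, so the effective keystream is 16 8c 77 0a b8 88 07 16 8c 77 0a.
byte 0: df xor 16 = c9
byte 1: a6 xor 8c = 2a
byte 2: be xor 77 = c9
byte 3: 13 xor 0a = 19
byte 4: 9d xor b8 = 25
byte 5: e2 xor 88 = 6a
byte 6: 60 xor 07 = 67
byte 7: 2d xor 16 = 3b
byte 8: 31 xor 8c = bd
byte 9: 13 xor 77 = 64
byte 10: ea xor 0a = e0

[201, 42, 201, 25, 37, 106, 103, 59, 189, 100, 224]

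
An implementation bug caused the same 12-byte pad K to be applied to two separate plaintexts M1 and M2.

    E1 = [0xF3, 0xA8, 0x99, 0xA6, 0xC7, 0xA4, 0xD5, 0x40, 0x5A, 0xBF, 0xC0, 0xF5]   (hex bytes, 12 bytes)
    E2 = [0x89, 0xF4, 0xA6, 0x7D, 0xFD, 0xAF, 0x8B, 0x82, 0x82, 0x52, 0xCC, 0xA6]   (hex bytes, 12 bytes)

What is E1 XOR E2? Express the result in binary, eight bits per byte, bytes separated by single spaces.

E1 ⊕ E2 = (M1 ⊕ K) ⊕ (M2 ⊕ K) = M1 ⊕ M2 — the shared key cancels under XOR.
byte 0: 11110011 ⊕ 10001001 = 01111010
byte 1: 10101000 ⊕ 11110100 = 01011100
byte 2: 10011001 ⊕ 10100110 = 00111111
byte 3: 10100110 ⊕ 01111101 = 11011011
byte 4: 11000111 ⊕ 11111101 = 00111010
byte 5: 10100100 ⊕ 10101111 = 00001011
byte 6: 11010101 ⊕ 10001011 = 01011110
byte 7: 01000000 ⊕ 10000010 = 11000010
byte 8: 01011010 ⊕ 10000010 = 11011000
byte 9: 10111111 ⊕ 01010010 = 11101101
byte 10: 11000000 ⊕ 11001100 = 00001100
byte 11: 11110101 ⊕ 10100110 = 01010011

01111010 01011100 00111111 11011011 00111010 00001011 01011110 11000010 11011000 11101101 00001100 01010011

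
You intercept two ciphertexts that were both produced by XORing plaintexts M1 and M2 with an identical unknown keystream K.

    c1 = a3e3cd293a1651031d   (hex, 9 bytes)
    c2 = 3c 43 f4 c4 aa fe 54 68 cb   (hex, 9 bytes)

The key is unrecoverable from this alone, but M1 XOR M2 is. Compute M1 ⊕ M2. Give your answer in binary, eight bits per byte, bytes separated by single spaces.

10011111 10100000 00111001 11101101 10010000 11101000 00000101 01101011 11010110

c1 ⊕ c2 = (M1 ⊕ K) ⊕ (M2 ⊕ K) = M1 ⊕ M2 — the shared key cancels under XOR.
byte 0: a3 xor 3c = 9f
byte 1: e3 xor 43 = a0
byte 2: cd xor f4 = 39
byte 3: 29 xor c4 = ed
byte 4: 3a xor aa = 90
byte 5: 16 xor fe = e8
byte 6: 51 xor 54 = 05
byte 7: 03 xor 68 = 6b
byte 8: 1d xor cb = d6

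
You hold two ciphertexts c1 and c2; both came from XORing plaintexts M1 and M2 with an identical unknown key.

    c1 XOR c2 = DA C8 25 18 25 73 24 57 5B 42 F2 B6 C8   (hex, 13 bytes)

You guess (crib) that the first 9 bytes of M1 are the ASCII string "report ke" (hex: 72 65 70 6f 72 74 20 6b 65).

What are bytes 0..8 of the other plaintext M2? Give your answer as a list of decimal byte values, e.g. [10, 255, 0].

Since c1 ⊕ c2 = M1 ⊕ M2, XORing with the guessed M1 bytes yields the corresponding M2 bytes: M2 = (c1 ⊕ c2) ⊕ M1.
byte 0: da XOR 72 = a8
byte 1: c8 XOR 65 = ad
byte 2: 25 XOR 70 = 55
byte 3: 18 XOR 6f = 77
byte 4: 25 XOR 72 = 57
byte 5: 73 XOR 74 = 07
byte 6: 24 XOR 20 = 04
byte 7: 57 XOR 6b = 3c
byte 8: 5b XOR 65 = 3e

[168, 173, 85, 119, 87, 7, 4, 60, 62]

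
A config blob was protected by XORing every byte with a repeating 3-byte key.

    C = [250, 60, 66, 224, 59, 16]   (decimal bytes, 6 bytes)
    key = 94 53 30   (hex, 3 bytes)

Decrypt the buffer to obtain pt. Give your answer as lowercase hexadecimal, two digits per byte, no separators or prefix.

The 3-byte key repeats, so the effective keystream is 94 53 30 94 53 30.
byte 0: fa ⊕ 94 = 6e
byte 1: 3c ⊕ 53 = 6f
byte 2: 42 ⊕ 30 = 72
byte 3: e0 ⊕ 94 = 74
byte 4: 3b ⊕ 53 = 68
byte 5: 10 ⊕ 30 = 20

6e6f72746820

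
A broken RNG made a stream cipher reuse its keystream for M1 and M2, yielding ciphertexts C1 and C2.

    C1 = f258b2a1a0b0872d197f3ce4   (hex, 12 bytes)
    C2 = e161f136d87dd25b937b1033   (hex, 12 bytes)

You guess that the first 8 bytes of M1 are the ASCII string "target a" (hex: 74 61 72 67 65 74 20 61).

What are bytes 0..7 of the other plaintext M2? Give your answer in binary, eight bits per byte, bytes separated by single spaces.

First, C1 ⊕ C2 = (M1 ⊕ K) ⊕ (M2 ⊕ K) = M1 ⊕ M2, so the key drops out. Then M2 = (M1 ⊕ M2) ⊕ M1 over the first 8 bytes.
byte 0: (f2 ^ e1) ^ 74 = 13 ^ 74 = 67
byte 1: (58 ^ 61) ^ 61 = 39 ^ 61 = 58
byte 2: (b2 ^ f1) ^ 72 = 43 ^ 72 = 31
byte 3: (a1 ^ 36) ^ 67 = 97 ^ 67 = f0
byte 4: (a0 ^ d8) ^ 65 = 78 ^ 65 = 1d
byte 5: (b0 ^ 7d) ^ 74 = cd ^ 74 = b9
byte 6: (87 ^ d2) ^ 20 = 55 ^ 20 = 75
byte 7: (2d ^ 5b) ^ 61 = 76 ^ 61 = 17

01100111 01011000 00110001 11110000 00011101 10111001 01110101 00010111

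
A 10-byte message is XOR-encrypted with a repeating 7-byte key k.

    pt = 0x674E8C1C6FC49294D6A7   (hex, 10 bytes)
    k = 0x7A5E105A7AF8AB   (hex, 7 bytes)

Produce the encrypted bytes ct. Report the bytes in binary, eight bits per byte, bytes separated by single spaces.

00011101 00010000 10011100 01000110 00010101 00111100 00111001 11101110 10001000 10110111

The 7-byte key repeats, so the effective keystream is 7a 5e 10 5a 7a f8 ab 7a 5e 10.
byte 0: 67 XOR 7a = 1d
byte 1: 4e XOR 5e = 10
byte 2: 8c XOR 10 = 9c
byte 3: 1c XOR 5a = 46
byte 4: 6f XOR 7a = 15
byte 5: c4 XOR f8 = 3c
byte 6: 92 XOR ab = 39
byte 7: 94 XOR 7a = ee
byte 8: d6 XOR 5e = 88
byte 9: a7 XOR 10 = b7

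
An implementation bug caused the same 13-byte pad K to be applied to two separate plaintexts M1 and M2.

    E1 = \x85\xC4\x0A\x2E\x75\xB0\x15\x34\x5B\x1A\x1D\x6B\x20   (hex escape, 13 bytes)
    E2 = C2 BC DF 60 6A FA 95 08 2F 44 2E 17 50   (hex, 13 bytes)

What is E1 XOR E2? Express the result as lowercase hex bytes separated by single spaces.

E1 ⊕ E2 = (M1 ⊕ K) ⊕ (M2 ⊕ K) = M1 ⊕ M2 — the shared key cancels under XOR.
133 xor 194 =  71
196 xor 188 = 120
 10 xor 223 = 213
 46 xor  96 =  78
117 xor 106 =  31
176 xor 250 =  74
 21 xor 149 = 128
 52 xor   8 =  60
 91 xor  47 = 116
 26 xor  68 =  94
 29 xor  46 =  51
107 xor  23 = 124
 32 xor  80 = 112

47 78 d5 4e 1f 4a 80 3c 74 5e 33 7c 70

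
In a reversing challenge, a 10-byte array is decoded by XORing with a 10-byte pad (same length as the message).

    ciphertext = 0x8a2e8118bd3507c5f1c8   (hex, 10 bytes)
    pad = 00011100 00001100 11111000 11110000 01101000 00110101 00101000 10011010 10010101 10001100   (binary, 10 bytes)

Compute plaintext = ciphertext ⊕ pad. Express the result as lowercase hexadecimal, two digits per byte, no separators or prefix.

962279e8d5002f5f6444

XOR is its own inverse, so applying the key byte-wise gives the result directly.
byte 0: 8a ^ 1c = 96
byte 1: 2e ^ 0c = 22
byte 2: 81 ^ f8 = 79
byte 3: 18 ^ f0 = e8
byte 4: bd ^ 68 = d5
byte 5: 35 ^ 35 = 00
byte 6: 07 ^ 28 = 2f
byte 7: c5 ^ 9a = 5f
byte 8: f1 ^ 95 = 64
byte 9: c8 ^ 8c = 44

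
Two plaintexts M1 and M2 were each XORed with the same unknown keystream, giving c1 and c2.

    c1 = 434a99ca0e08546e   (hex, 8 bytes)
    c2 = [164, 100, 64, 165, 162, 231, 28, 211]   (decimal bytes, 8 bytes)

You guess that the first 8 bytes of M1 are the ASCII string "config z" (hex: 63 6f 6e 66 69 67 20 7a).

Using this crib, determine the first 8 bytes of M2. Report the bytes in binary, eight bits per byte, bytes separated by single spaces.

First, c1 ⊕ c2 = (M1 ⊕ K) ⊕ (M2 ⊕ K) = M1 ⊕ M2, so the key drops out. Then M2 = (M1 ⊕ M2) ⊕ M1 over the first 8 bytes.
byte 0: (43 xor a4) xor 63 = e7 xor 63 = 84
byte 1: (4a xor 64) xor 6f = 2e xor 6f = 41
byte 2: (99 xor 40) xor 6e = d9 xor 6e = b7
byte 3: (ca xor a5) xor 66 = 6f xor 66 = 09
byte 4: (0e xor a2) xor 69 = ac xor 69 = c5
byte 5: (08 xor e7) xor 67 = ef xor 67 = 88
byte 6: (54 xor 1c) xor 20 = 48 xor 20 = 68
byte 7: (6e xor d3) xor 7a = bd xor 7a = c7

10000100 01000001 10110111 00001001 11000101 10001000 01101000 11000111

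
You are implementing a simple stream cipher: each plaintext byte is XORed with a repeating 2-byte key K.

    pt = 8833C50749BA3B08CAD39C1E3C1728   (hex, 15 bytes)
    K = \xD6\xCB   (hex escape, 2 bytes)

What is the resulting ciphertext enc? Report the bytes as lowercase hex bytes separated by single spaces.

The 2-byte key repeats, so the effective keystream is d6 cb d6 cb d6 cb d6 cb d6 cb d6 cb d6 cb d6.
byte 0: 88 ⊕ d6 = 5e
byte 1: 33 ⊕ cb = f8
byte 2: c5 ⊕ d6 = 13
byte 3: 07 ⊕ cb = cc
byte 4: 49 ⊕ d6 = 9f
byte 5: ba ⊕ cb = 71
byte 6: 3b ⊕ d6 = ed
byte 7: 08 ⊕ cb = c3
byte 8: ca ⊕ d6 = 1c
byte 9: d3 ⊕ cb = 18
byte 10: 9c ⊕ d6 = 4a
byte 11: 1e ⊕ cb = d5
byte 12: 3c ⊕ d6 = ea
byte 13: 17 ⊕ cb = dc
byte 14: 28 ⊕ d6 = fe

5e f8 13 cc 9f 71 ed c3 1c 18 4a d5 ea dc fe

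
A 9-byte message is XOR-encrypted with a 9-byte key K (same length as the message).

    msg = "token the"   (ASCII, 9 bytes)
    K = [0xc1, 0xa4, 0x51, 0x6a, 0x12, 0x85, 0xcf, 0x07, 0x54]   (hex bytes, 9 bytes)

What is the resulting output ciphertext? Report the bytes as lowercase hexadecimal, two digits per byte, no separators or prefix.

b5cb3a0f7ca5bb6f31

74 XOR c1 = b5
6f XOR a4 = cb
6b XOR 51 = 3a
65 XOR 6a = 0f
6e XOR 12 = 7c
20 XOR 85 = a5
74 XOR cf = bb
68 XOR 07 = 6f
65 XOR 54 = 31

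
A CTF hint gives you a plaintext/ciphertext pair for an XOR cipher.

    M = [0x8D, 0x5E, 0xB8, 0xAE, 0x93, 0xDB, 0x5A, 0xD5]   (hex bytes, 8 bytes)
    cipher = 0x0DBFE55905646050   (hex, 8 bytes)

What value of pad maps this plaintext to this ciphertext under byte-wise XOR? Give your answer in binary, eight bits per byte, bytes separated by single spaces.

Since cipher = M ⊕ pad, XORing both sides with M gives pad = M ⊕ cipher.
byte 0: 8d XOR 0d = 80
byte 1: 5e XOR bf = e1
byte 2: b8 XOR e5 = 5d
byte 3: ae XOR 59 = f7
byte 4: 93 XOR 05 = 96
byte 5: db XOR 64 = bf
byte 6: 5a XOR 60 = 3a
byte 7: d5 XOR 50 = 85

10000000 11100001 01011101 11110111 10010110 10111111 00111010 10000101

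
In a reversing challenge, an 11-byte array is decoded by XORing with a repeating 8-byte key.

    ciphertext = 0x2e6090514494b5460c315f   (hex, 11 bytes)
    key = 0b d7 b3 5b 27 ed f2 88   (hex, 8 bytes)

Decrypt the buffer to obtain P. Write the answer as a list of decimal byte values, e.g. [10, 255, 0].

[37, 183, 35, 10, 99, 121, 71, 206, 7, 230, 236]

The 8-byte key repeats, so the effective keystream is 0b d7 b3 5b 27 ed f2 88 0b d7 b3.
byte 0: 00101110 xor 00001011 = 00100101
byte 1: 01100000 xor 11010111 = 10110111
byte 2: 10010000 xor 10110011 = 00100011
byte 3: 01010001 xor 01011011 = 00001010
byte 4: 01000100 xor 00100111 = 01100011
byte 5: 10010100 xor 11101101 = 01111001
byte 6: 10110101 xor 11110010 = 01000111
byte 7: 01000110 xor 10001000 = 11001110
byte 8: 00001100 xor 00001011 = 00000111
byte 9: 00110001 xor 11010111 = 11100110
byte 10: 01011111 xor 10110011 = 11101100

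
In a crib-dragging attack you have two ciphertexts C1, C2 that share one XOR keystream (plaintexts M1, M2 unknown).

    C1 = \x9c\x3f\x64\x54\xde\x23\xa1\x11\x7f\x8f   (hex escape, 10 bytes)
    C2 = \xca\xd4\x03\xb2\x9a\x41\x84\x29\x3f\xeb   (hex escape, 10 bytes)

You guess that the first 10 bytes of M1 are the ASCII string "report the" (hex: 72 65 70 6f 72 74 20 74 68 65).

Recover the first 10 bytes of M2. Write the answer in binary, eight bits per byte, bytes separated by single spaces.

First, C1 ⊕ C2 = (M1 ⊕ K) ⊕ (M2 ⊕ K) = M1 ⊕ M2, so the key drops out. Then M2 = (M1 ⊕ M2) ⊕ M1 over the first 10 bytes.
byte 0: (9c xor ca) xor 72 = 56 xor 72 = 24
byte 1: (3f xor d4) xor 65 = eb xor 65 = 8e
byte 2: (64 xor 03) xor 70 = 67 xor 70 = 17
byte 3: (54 xor b2) xor 6f = e6 xor 6f = 89
byte 4: (de xor 9a) xor 72 = 44 xor 72 = 36
byte 5: (23 xor 41) xor 74 = 62 xor 74 = 16
byte 6: (a1 xor 84) xor 20 = 25 xor 20 = 05
byte 7: (11 xor 29) xor 74 = 38 xor 74 = 4c
byte 8: (7f xor 3f) xor 68 = 40 xor 68 = 28
byte 9: (8f xor eb) xor 65 = 64 xor 65 = 01

00100100 10001110 00010111 10001001 00110110 00010110 00000101 01001100 00101000 00000001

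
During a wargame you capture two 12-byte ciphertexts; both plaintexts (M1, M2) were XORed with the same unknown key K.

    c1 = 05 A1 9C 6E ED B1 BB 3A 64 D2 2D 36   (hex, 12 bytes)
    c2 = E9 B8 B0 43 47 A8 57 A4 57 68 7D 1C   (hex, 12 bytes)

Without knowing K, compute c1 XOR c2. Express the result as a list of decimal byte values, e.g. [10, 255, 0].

[236, 25, 44, 45, 170, 25, 236, 158, 51, 186, 80, 42]

c1 ⊕ c2 = (M1 ⊕ K) ⊕ (M2 ⊕ K) = M1 ⊕ M2 — the shared key cancels under XOR.
byte 0: 05 ⊕ e9 = ec
byte 1: a1 ⊕ b8 = 19
byte 2: 9c ⊕ b0 = 2c
byte 3: 6e ⊕ 43 = 2d
byte 4: ed ⊕ 47 = aa
byte 5: b1 ⊕ a8 = 19
byte 6: bb ⊕ 57 = ec
byte 7: 3a ⊕ a4 = 9e
byte 8: 64 ⊕ 57 = 33
byte 9: d2 ⊕ 68 = ba
byte 10: 2d ⊕ 7d = 50
byte 11: 36 ⊕ 1c = 2a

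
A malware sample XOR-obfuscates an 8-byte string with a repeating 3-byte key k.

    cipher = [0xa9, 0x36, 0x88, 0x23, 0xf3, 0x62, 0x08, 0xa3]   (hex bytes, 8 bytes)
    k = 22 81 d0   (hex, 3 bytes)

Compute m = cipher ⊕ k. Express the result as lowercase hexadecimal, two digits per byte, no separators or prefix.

8bb7580172b22a22

The 3-byte key repeats, so the effective keystream is 22 81 d0 22 81 d0 22 81.
byte 0: 169 xor  34 = 139
byte 1:  54 xor 129 = 183
byte 2: 136 xor 208 =  88
byte 3:  35 xor  34 =   1
byte 4: 243 xor 129 = 114
byte 5:  98 xor 208 = 178
byte 6:   8 xor  34 =  42
byte 7: 163 xor 129 =  34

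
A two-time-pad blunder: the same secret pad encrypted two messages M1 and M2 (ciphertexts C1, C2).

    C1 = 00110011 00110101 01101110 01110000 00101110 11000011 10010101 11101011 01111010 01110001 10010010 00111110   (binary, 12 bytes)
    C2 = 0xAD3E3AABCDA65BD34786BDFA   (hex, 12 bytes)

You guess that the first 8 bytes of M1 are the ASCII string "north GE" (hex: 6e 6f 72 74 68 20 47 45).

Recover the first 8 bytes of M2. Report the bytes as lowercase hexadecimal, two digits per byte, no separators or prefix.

First, C1 ⊕ C2 = (M1 ⊕ K) ⊕ (M2 ⊕ K) = M1 ⊕ M2, so the key drops out. Then M2 = (M1 ⊕ M2) ⊕ M1 over the first 8 bytes.
byte 0: (33 ⊕ ad) ⊕ 6e = 9e ⊕ 6e = f0
byte 1: (35 ⊕ 3e) ⊕ 6f = 0b ⊕ 6f = 64
byte 2: (6e ⊕ 3a) ⊕ 72 = 54 ⊕ 72 = 26
byte 3: (70 ⊕ ab) ⊕ 74 = db ⊕ 74 = af
byte 4: (2e ⊕ cd) ⊕ 68 = e3 ⊕ 68 = 8b
byte 5: (c3 ⊕ a6) ⊕ 20 = 65 ⊕ 20 = 45
byte 6: (95 ⊕ 5b) ⊕ 47 = ce ⊕ 47 = 89
byte 7: (eb ⊕ d3) ⊕ 45 = 38 ⊕ 45 = 7d

f06426af8b45897d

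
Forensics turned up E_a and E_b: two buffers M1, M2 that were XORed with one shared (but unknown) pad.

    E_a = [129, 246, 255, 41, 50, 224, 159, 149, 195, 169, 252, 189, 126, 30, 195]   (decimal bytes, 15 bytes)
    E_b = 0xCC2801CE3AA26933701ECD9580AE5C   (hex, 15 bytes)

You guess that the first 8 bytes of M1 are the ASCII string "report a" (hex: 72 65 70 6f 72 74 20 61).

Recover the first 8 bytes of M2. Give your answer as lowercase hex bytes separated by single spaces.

3f bb 8e 88 7a 36 d6 c7

First, E_a ⊕ E_b = (M1 ⊕ K) ⊕ (M2 ⊕ K) = M1 ⊕ M2, so the key drops out. Then M2 = (M1 ⊕ M2) ⊕ M1 over the first 8 bytes.
byte 0: (81 ^ cc) ^ 72 = 4d ^ 72 = 3f
byte 1: (f6 ^ 28) ^ 65 = de ^ 65 = bb
byte 2: (ff ^ 01) ^ 70 = fe ^ 70 = 8e
byte 3: (29 ^ ce) ^ 6f = e7 ^ 6f = 88
byte 4: (32 ^ 3a) ^ 72 = 08 ^ 72 = 7a
byte 5: (e0 ^ a2) ^ 74 = 42 ^ 74 = 36
byte 6: (9f ^ 69) ^ 20 = f6 ^ 20 = d6
byte 7: (95 ^ 33) ^ 61 = a6 ^ 61 = c7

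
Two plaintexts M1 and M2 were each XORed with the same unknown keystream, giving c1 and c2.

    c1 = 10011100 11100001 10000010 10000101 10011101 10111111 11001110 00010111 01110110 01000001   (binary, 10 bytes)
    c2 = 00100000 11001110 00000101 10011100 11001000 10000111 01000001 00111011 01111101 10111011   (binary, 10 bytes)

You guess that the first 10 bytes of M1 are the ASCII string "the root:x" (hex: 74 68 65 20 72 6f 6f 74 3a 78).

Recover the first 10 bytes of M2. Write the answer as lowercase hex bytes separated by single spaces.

c8 47 e2 39 27 57 e0 58 31 82

First, c1 ⊕ c2 = (M1 ⊕ K) ⊕ (M2 ⊕ K) = M1 ⊕ M2, so the key drops out. Then M2 = (M1 ⊕ M2) ⊕ M1 over the first 10 bytes.
byte 0: (9c XOR 20) XOR 74 = bc XOR 74 = c8
byte 1: (e1 XOR ce) XOR 68 = 2f XOR 68 = 47
byte 2: (82 XOR 05) XOR 65 = 87 XOR 65 = e2
byte 3: (85 XOR 9c) XOR 20 = 19 XOR 20 = 39
byte 4: (9d XOR c8) XOR 72 = 55 XOR 72 = 27
byte 5: (bf XOR 87) XOR 6f = 38 XOR 6f = 57
byte 6: (ce XOR 41) XOR 6f = 8f XOR 6f = e0
byte 7: (17 XOR 3b) XOR 74 = 2c XOR 74 = 58
byte 8: (76 XOR 7d) XOR 3a = 0b XOR 3a = 31
byte 9: (41 XOR bb) XOR 78 = fa XOR 78 = 82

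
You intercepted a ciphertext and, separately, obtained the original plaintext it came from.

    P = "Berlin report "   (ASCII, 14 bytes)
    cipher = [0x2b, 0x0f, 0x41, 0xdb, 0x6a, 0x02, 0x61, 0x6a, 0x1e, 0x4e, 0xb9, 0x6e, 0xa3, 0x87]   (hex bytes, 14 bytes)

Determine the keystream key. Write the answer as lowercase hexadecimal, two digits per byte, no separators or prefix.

Since cipher = P ⊕ key, XORing both sides with P gives key = P ⊕ cipher.
 66 ^  43 = 105
101 ^  15 = 106
114 ^  65 =  51
108 ^ 219 = 183
105 ^ 106 =   3
110 ^   2 = 108
 32 ^  97 =  65
114 ^ 106 =  24
101 ^  30 = 123
112 ^  78 =  62
111 ^ 185 = 214
114 ^ 110 =  28
116 ^ 163 = 215
 32 ^ 135 = 167

696a33b7036c41187b3ed61cd7a7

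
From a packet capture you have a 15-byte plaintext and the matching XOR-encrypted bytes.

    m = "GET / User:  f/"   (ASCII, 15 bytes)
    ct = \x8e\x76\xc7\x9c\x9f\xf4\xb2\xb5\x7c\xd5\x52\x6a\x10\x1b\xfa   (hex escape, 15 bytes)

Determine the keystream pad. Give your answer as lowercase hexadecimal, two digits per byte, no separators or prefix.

c93393bcb0d4e7c619a7684a307dd5

Since ct = m ⊕ pad, XORing both sides with m gives pad = m ⊕ ct.
01000111 xor 10001110 = 11001001
01000101 xor 01110110 = 00110011
01010100 xor 11000111 = 10010011
00100000 xor 10011100 = 10111100
00101111 xor 10011111 = 10110000
00100000 xor 11110100 = 11010100
01010101 xor 10110010 = 11100111
01110011 xor 10110101 = 11000110
01100101 xor 01111100 = 00011001
01110010 xor 11010101 = 10100111
00111010 xor 01010010 = 01101000
00100000 xor 01101010 = 01001010
00100000 xor 00010000 = 00110000
01100110 xor 00011011 = 01111101
00101111 xor 11111010 = 11010101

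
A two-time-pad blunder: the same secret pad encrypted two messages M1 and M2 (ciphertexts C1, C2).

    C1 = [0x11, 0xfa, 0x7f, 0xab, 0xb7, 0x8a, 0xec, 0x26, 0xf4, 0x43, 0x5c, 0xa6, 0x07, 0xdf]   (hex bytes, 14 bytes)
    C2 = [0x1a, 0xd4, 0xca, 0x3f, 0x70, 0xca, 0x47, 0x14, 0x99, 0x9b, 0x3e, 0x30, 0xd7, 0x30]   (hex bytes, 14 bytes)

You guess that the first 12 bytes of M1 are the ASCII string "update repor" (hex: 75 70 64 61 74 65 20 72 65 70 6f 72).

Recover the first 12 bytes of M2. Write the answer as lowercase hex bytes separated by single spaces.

7e 5e d1 f5 b3 25 8b 40 08 a8 0d e4

First, C1 ⊕ C2 = (M1 ⊕ K) ⊕ (M2 ⊕ K) = M1 ⊕ M2, so the key drops out. Then M2 = (M1 ⊕ M2) ⊕ M1 over the first 12 bytes.
byte 0: (11 XOR 1a) XOR 75 = 0b XOR 75 = 7e
byte 1: (fa XOR d4) XOR 70 = 2e XOR 70 = 5e
byte 2: (7f XOR ca) XOR 64 = b5 XOR 64 = d1
byte 3: (ab XOR 3f) XOR 61 = 94 XOR 61 = f5
byte 4: (b7 XOR 70) XOR 74 = c7 XOR 74 = b3
byte 5: (8a XOR ca) XOR 65 = 40 XOR 65 = 25
byte 6: (ec XOR 47) XOR 20 = ab XOR 20 = 8b
byte 7: (26 XOR 14) XOR 72 = 32 XOR 72 = 40
byte 8: (f4 XOR 99) XOR 65 = 6d XOR 65 = 08
byte 9: (43 XOR 9b) XOR 70 = d8 XOR 70 = a8
byte 10: (5c XOR 3e) XOR 6f = 62 XOR 6f = 0d
byte 11: (a6 XOR 30) XOR 72 = 96 XOR 72 = e4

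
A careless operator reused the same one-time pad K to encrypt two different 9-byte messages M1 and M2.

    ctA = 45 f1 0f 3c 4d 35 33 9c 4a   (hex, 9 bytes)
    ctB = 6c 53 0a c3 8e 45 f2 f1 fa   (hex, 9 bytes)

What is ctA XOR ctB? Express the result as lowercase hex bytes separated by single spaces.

29 a2 05 ff c3 70 c1 6d b0

ctA ⊕ ctB = (M1 ⊕ K) ⊕ (M2 ⊕ K) = M1 ⊕ M2 — the shared key cancels under XOR.
45 xor 6c = 29
f1 xor 53 = a2
0f xor 0a = 05
3c xor c3 = ff
4d xor 8e = c3
35 xor 45 = 70
33 xor f2 = c1
9c xor f1 = 6d
4a xor fa = b0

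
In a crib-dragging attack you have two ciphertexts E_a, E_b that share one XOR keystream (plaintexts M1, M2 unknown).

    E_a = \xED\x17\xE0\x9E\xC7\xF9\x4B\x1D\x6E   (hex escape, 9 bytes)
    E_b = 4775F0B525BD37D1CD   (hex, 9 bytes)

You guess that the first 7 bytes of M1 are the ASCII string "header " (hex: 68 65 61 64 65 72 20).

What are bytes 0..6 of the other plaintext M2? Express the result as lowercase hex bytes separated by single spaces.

c2 07 71 4f 87 36 5c

First, E_a ⊕ E_b = (M1 ⊕ K) ⊕ (M2 ⊕ K) = M1 ⊕ M2, so the key drops out. Then M2 = (M1 ⊕ M2) ⊕ M1 over the first 7 bytes.
byte 0: (ed xor 47) xor 68 = aa xor 68 = c2
byte 1: (17 xor 75) xor 65 = 62 xor 65 = 07
byte 2: (e0 xor f0) xor 61 = 10 xor 61 = 71
byte 3: (9e xor b5) xor 64 = 2b xor 64 = 4f
byte 4: (c7 xor 25) xor 65 = e2 xor 65 = 87
byte 5: (f9 xor bd) xor 72 = 44 xor 72 = 36
byte 6: (4b xor 37) xor 20 = 7c xor 20 = 5c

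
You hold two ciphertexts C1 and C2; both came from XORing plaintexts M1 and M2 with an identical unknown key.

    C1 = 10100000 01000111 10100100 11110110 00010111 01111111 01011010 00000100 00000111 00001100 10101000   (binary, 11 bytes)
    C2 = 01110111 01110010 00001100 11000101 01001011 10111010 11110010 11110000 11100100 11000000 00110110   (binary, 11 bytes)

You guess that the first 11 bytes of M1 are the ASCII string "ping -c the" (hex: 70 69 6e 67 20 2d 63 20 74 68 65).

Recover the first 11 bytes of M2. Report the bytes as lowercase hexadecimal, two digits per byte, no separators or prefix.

a75cc6547ce8cbd497a4fb

First, C1 ⊕ C2 = (M1 ⊕ K) ⊕ (M2 ⊕ K) = M1 ⊕ M2, so the key drops out. Then M2 = (M1 ⊕ M2) ⊕ M1 over the first 11 bytes.
byte 0: (a0 ^ 77) ^ 70 = d7 ^ 70 = a7
byte 1: (47 ^ 72) ^ 69 = 35 ^ 69 = 5c
byte 2: (a4 ^ 0c) ^ 6e = a8 ^ 6e = c6
byte 3: (f6 ^ c5) ^ 67 = 33 ^ 67 = 54
byte 4: (17 ^ 4b) ^ 20 = 5c ^ 20 = 7c
byte 5: (7f ^ ba) ^ 2d = c5 ^ 2d = e8
byte 6: (5a ^ f2) ^ 63 = a8 ^ 63 = cb
byte 7: (04 ^ f0) ^ 20 = f4 ^ 20 = d4
byte 8: (07 ^ e4) ^ 74 = e3 ^ 74 = 97
byte 9: (0c ^ c0) ^ 68 = cc ^ 68 = a4
byte 10: (a8 ^ 36) ^ 65 = 9e ^ 65 = fb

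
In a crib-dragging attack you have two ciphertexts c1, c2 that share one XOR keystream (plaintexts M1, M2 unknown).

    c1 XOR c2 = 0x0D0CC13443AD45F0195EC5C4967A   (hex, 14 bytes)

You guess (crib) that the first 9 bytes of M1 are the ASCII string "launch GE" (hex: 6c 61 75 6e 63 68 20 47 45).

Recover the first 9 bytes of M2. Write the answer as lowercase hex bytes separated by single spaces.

Since c1 ⊕ c2 = M1 ⊕ M2, XORing with the guessed M1 bytes yields the corresponding M2 bytes: M2 = (c1 ⊕ c2) ⊕ M1.
byte 0: 00001101 ^ 01101100 = 01100001
byte 1: 00001100 ^ 01100001 = 01101101
byte 2: 11000001 ^ 01110101 = 10110100
byte 3: 00110100 ^ 01101110 = 01011010
byte 4: 01000011 ^ 01100011 = 00100000
byte 5: 10101101 ^ 01101000 = 11000101
byte 6: 01000101 ^ 00100000 = 01100101
byte 7: 11110000 ^ 01000111 = 10110111
byte 8: 00011001 ^ 01000101 = 01011100

61 6d b4 5a 20 c5 65 b7 5c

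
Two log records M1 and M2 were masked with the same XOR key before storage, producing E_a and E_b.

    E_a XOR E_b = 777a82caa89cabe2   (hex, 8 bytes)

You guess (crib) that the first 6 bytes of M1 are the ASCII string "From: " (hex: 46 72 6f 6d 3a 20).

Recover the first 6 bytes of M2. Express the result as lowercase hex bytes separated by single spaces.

31 08 ed a7 92 bc

Since E_a ⊕ E_b = M1 ⊕ M2, XORing with the guessed M1 bytes yields the corresponding M2 bytes: M2 = (E_a ⊕ E_b) ⊕ M1.
77 ⊕ 46 = 31
7a ⊕ 72 = 08
82 ⊕ 6f = ed
ca ⊕ 6d = a7
a8 ⊕ 3a = 92
9c ⊕ 20 = bc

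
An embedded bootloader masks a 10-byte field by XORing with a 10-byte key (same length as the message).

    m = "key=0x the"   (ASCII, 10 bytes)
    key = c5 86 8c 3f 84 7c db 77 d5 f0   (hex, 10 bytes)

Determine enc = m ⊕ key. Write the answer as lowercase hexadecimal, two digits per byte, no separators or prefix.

aee3f502b404fb03bd95

byte 0: 107 xor 197 = 174
byte 1: 101 xor 134 = 227
byte 2: 121 xor 140 = 245
byte 3:  61 xor  63 =   2
byte 4:  48 xor 132 = 180
byte 5: 120 xor 124 =   4
byte 6:  32 xor 219 = 251
byte 7: 116 xor 119 =   3
byte 8: 104 xor 213 = 189
byte 9: 101 xor 240 = 149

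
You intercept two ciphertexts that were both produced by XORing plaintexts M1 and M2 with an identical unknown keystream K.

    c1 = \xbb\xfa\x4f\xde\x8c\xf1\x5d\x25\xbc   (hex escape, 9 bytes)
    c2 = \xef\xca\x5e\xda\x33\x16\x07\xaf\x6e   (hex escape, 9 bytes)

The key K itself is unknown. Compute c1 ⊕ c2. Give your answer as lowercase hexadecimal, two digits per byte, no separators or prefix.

c1 ⊕ c2 = (M1 ⊕ K) ⊕ (M2 ⊕ K) = M1 ⊕ M2 — the shared key cancels under XOR.
10111011 XOR 11101111 = 01010100
11111010 XOR 11001010 = 00110000
01001111 XOR 01011110 = 00010001
11011110 XOR 11011010 = 00000100
10001100 XOR 00110011 = 10111111
11110001 XOR 00010110 = 11100111
01011101 XOR 00000111 = 01011010
00100101 XOR 10101111 = 10001010
10111100 XOR 01101110 = 11010010

54301104bfe75a8ad2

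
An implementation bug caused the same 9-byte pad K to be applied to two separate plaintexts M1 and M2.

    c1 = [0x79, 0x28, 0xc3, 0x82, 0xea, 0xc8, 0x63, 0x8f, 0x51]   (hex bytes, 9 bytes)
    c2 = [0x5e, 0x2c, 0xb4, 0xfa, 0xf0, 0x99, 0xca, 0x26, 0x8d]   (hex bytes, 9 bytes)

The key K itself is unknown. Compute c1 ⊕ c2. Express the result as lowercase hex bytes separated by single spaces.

27 04 77 78 1a 51 a9 a9 dc

c1 ⊕ c2 = (M1 ⊕ K) ⊕ (M2 ⊕ K) = M1 ⊕ M2 — the shared key cancels under XOR.
79 ^ 5e = 27
28 ^ 2c = 04
c3 ^ b4 = 77
82 ^ fa = 78
ea ^ f0 = 1a
c8 ^ 99 = 51
63 ^ ca = a9
8f ^ 26 = a9
51 ^ 8d = dc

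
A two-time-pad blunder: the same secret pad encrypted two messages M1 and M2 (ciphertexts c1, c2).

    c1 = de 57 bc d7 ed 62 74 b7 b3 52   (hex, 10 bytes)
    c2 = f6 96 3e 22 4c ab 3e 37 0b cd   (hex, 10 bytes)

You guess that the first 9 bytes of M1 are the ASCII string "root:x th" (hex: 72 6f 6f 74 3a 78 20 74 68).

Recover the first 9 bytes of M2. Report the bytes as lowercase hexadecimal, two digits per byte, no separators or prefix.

5aaeed819bb16af4d0

First, c1 ⊕ c2 = (M1 ⊕ K) ⊕ (M2 ⊕ K) = M1 ⊕ M2, so the key drops out. Then M2 = (M1 ⊕ M2) ⊕ M1 over the first 9 bytes.
byte 0: (de xor f6) xor 72 = 28 xor 72 = 5a
byte 1: (57 xor 96) xor 6f = c1 xor 6f = ae
byte 2: (bc xor 3e) xor 6f = 82 xor 6f = ed
byte 3: (d7 xor 22) xor 74 = f5 xor 74 = 81
byte 4: (ed xor 4c) xor 3a = a1 xor 3a = 9b
byte 5: (62 xor ab) xor 78 = c9 xor 78 = b1
byte 6: (74 xor 3e) xor 20 = 4a xor 20 = 6a
byte 7: (b7 xor 37) xor 74 = 80 xor 74 = f4
byte 8: (b3 xor 0b) xor 68 = b8 xor 68 = d0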